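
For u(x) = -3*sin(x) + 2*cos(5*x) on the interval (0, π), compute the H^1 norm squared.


||u||_{H^1(0,π)}^2 = 61*π

u'(x) = -10*sin(5*x) - 3*cos(x).
Expand u² and (u')² and integrate term by term on (0, π), using: for integers n ≥ 1, ∫_0^π sin²(nx) dx = ∫_0^π cos²(nx) dx = π/2; for n ≠ n', ∫_0^π sin(nx)sin(n'x) dx = ∫_0^π cos(nx)cos(n'x) dx = 0; and by product-to-sum, ∫_0^π sin(nx)cos(n'x) dx = ½∫_0^π [sin((n+n')x) + sin((n−n')x)] dx, which is 0 when n+n' is even and 2n/(n²−n'²) when n+n' is odd (it need not vanish on (0, π)).
  u² squared terms: (-3)²·∫sin(x)² dx = 9·π/2 = 9*π/2;  (2)²·∫cos(5x)² dx = 4·π/2 = 2*π.
  u² cross terms: 2·(-3)·(2)·∫sin(x)·cos(5x) dx = -12·(0) = 0.
  So ∫_0^π u² dx = 9*π/2 + 2*π + 0 = 13*π/2.
  (u')² squared terms: (-10)²·∫sin(5x)² dx = 100·π/2 = 50*π;  (-3)²·∫cos(x)² dx = 9·π/2 = 9*π/2.
  (u')² cross terms: 2·(-10)·(-3)·∫sin(5x)·cos(x) dx = 60·(0) = 0.
  So ∫_0^π (u')² dx = 50*π + 9*π/2 + 0 = 109*π/2.
||u||_{H^1}^2 = (13*π/2) + (109*π/2) = 61*π.


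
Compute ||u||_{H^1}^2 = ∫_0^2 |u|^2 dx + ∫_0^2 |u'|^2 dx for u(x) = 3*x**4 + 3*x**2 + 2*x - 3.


||u||_{H^1}^2 = 101114/21

The H^1 norm (squared) on an interval (0, L) is
  ||u||_{H^1}^2 = ∫_0^L u(x)^2 dx + ∫_0^L u'(x)^2 dx.
Compute u'(x) = 12*x**3 + 6*x + 2.
Then u(x)^2 = 9*x**8 + 18*x**6 + 12*x**5 - 9*x**4 + 12*x**3 - 14*x**2 - 12*x + 9 and u'(x)^2 = 144*x**6 + 144*x**4 + 48*x**3 + 36*x**2 + 24*x + 4.
Integrate each monomial from 0 to 2 using ∫_0^2 c·x^n dx = c·2^(n+1)/(n+1):
  ∫_0^2 u(x)^2 dx = ∫_0^2 (9*x^8 + 18*x^6 + 12*x^5 - 9*x^4 + 12*x^3 - 14*x^2 - 12*x + 9) dx. Term by term:
    ∫_0^2 9*x^8 dx = 512;  ∫_0^2 18*x^6 dx = 2304/7;  ∫_0^2 12*x^5 dx = 128;
    ∫_0^2 -9*x^4 dx = -288/5;  ∫_0^2 12*x^3 dx = 48;  ∫_0^2 -14*x^2 dx = -112/3;
    ∫_0^2 -12*x dx = -24;  ∫_0^2 9 dx = 18.
  Sum: 512 + 2304/7 + 128 − 288/5 + 48 − 112/3 − 24 + 18 = 96202/105.
  ∫_0^2 u'(x)^2 dx = ∫_0^2 (144*x^6 + 144*x^4 + 48*x^3 + 36*x^2 + 24*x + 4) dx. Term by term:
    ∫_0^2 144*x^6 dx = 18432/7;  ∫_0^2 144*x^4 dx = 4608/5;  ∫_0^2 48*x^3 dx = 192;
    ∫_0^2 36*x^2 dx = 96;  ∫_0^2 24*x dx = 48;  ∫_0^2 4 dx = 8.
  Sum: 18432/7 + 4608/5 + 192 + 96 + 48 + 8 = 136456/35.
Adding: ||u||_{H^1}^2 = 96202/105 + 136456/35 = 101114/21.


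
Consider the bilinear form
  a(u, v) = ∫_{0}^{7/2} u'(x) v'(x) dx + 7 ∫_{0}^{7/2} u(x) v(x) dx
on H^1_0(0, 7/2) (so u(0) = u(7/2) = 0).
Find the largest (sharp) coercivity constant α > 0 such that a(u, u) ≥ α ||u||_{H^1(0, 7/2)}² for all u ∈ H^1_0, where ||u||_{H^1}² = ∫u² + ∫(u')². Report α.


α = 1

Coercivity of a(·,·) on H^1_0(0, 7/2) means a(u, u) ≥ α ||u||_{H^1}² for every u ∈ H^1_0.
The interval has length L = 7/2, and Poincaré/coercivity depend only on L. Here a(u, u) = ∫(u')² + (7)·∫u².
Here c = 7 ≥ 1, so a(u,u) = ∫(u')² + c∫u² ≥ ∫(u')² + ∫u² = ||u||_{H^1}², i.e. α = 1 works. No larger α is possible: a(u,u) ≥ α||u||_{H^1}² means (1−α)∫(u')² ≥ (α−c)∫u², and for the modes u_n = sin(nπ(x−x₀)/L) (x₀ the left endpoint) one has ∫u_n²/∫(u_n')² = (L/(nπ))² → 0, so a(u_n,u_n)/||u_n||_{H^1}² → 1. Hence the optimal constant is α = 1.
Therefore α = 1.


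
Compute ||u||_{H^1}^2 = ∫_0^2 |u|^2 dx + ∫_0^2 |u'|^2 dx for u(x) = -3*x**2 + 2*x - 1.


||u||_{H^1}^2 = 1294/15

The H^1 norm (squared) on an interval (0, L) is
  ||u||_{H^1}^2 = ∫_0^L u(x)^2 dx + ∫_0^L u'(x)^2 dx.
Compute u'(x) = 2 - 6*x.
Then u(x)^2 = 9*x**4 - 12*x**3 + 10*x**2 - 4*x + 1 and u'(x)^2 = 36*x**2 - 24*x + 4.
Integrate each monomial from 0 to 2 using ∫_0^2 c·x^n dx = c·2^(n+1)/(n+1):
  ∫_0^2 u(x)^2 dx = ∫_0^2 (9*x^4 - 12*x^3 + 10*x^2 - 4*x + 1) dx. Term by term:
    ∫_0^2 9*x^4 dx = 288/5;  ∫_0^2 -12*x^3 dx = -48;  ∫_0^2 10*x^2 dx = 80/3;
    ∫_0^2 -4*x dx = -8;  ∫_0^2 1 dx = 2.
  Sum: 288/5 − 48 + 80/3 − 8 + 2 = 454/15.
  ∫_0^2 u'(x)^2 dx = ∫_0^2 (36*x^2 - 24*x + 4) dx. Term by term:
    ∫_0^2 36*x^2 dx = 96;  ∫_0^2 -24*x dx = -48;  ∫_0^2 4 dx = 8.
  Sum: 96 − 48 + 8 = 56.
Adding: ||u||_{H^1}^2 = 454/15 + 56 = 1294/15.


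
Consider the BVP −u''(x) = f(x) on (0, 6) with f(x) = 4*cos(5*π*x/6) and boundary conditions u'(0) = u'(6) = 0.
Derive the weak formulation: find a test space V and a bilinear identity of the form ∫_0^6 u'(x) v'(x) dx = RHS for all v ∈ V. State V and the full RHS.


V = H^1(0, 6) (no boundary constraint on v; u is determined up to an additive constant); weak form: ∫_0^6 u'v' dx = ∫_0^6 (4*cos(5*π*x/6)) v dx for all v ∈ V.

Multiply both sides by a test function v and integrate from 0 to 6:
  ∫_0^6 −u''(x) v(x) dx = ∫_0^6 f(x) v(x) dx.
Integrate the LHS by parts once:
  ∫_0^6 −u'' v dx = −[u'(x) v(x)]_0^6 + ∫_0^6 u'(x) v'(x) dx.
Thus ∫_0^6 u'(x) v'(x) dx = ∫_0^6 f(x) v(x) dx + [u'(x) v(x)]_0^6.
Choose V so that boundary terms are either known or forced to vanish.
u has homogeneous Neumann: u'(0) = u'(6) = 0. So [u' v]_0^6 = 0·v(6) − 0·v(0) = 0 for any v; take V = H^1(0, 6).
Weak formulation: find u (satisfying any essential BC) such that ∫_0^6 u'(x) v'(x) dx = ∫_0^6 f v dx for all v ∈ V (homogeneous Neumann, so boundary terms vanish).
Substituting f(x) = 4*cos(5*π*x/6), the right-hand side is ∫_0^6 (4*cos(5*π*x/6)) v dx.
Compatibility check (pure Neumann): taking v ≡ 1 ∈ V gives 0 = ∫_0^6 f dx + (0) − (0), i.e. ∫_0^6 f dx must equal u'(0) − u'(6) = 0. Indeed ∫_0^6 (4*cos(5*π*x/6)) dx = 0, so the data are compatible. The solution is then unique only up to an additive constant (fix it e.g. by requiring ∫_0^6 u dx = 0).


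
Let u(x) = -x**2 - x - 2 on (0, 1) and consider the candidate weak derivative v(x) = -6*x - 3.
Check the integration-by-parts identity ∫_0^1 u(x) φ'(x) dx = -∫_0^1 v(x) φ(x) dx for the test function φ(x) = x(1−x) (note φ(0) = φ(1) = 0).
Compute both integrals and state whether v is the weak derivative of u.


LHS = 1/3, RHS = 1. No, v is not the weak derivative of u.

u(x) = -x**2 - x - 2, classical derivative u'(x) = -2*x - 1.
φ(x) = x(1−x), so φ'(x) = 1 - 2*x.
Note φ(0) = φ(1) = 0, so the boundary term u·φ vanishes.
LHS = ∫_0^1 u(x) φ'(x) dx = ∫_0^1 (2*x^3 + x^2 + 3*x - 2) dx. Term by term:
  ∫_0^1 2*x^3 dx = 1/2;  ∫_0^1 x^2 dx = 1/3;  ∫_0^1 3*x dx = 3/2;
  ∫_0^1 -2 dx = -2.
Sum: 1/2 + 1/3 + 3/2 − 2 = 1/3.
So LHS = 1/3.
∫_0^1 v(x) φ(x) dx = ∫_0^1 (6*x^3 - 3*x^2 - 3*x) dx. Term by term:
  ∫_0^1 6*x^3 dx = 3/2;  ∫_0^1 -3*x^2 dx = -1;  ∫_0^1 -3*x dx = -3/2.
Sum: 3/2 − 1 − 3/2 = -1.
So RHS = -∫_0^1 v(x) φ(x) dx = 1.
LHS − RHS = -2/3 ≠ 0, so the identity fails.
(For a valid weak derivative the identity must hold for EVERY test function, in particular this one. The failure shows v is NOT the weak derivative of u.)
Correct weak derivative would be u'(x) = -2*x - 1.


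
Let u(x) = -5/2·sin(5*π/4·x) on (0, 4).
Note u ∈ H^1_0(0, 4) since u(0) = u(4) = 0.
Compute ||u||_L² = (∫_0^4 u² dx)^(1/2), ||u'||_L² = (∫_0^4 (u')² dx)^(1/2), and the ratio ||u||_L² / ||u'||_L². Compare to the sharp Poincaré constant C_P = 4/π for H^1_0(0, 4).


||u||_L² / ||u'||_L² = 4/(5*π) < C_P = 4/π.

u(x) = -5/2·sin(5*π/4·x), so u'(x) = -25*π*cos(5*π*x/4)/8.
Writing u(x) = A·sin(kπx/L) with A = -5/2 and k = 5, use ∫_0^L sin²(kπx/L) dx = L/2 and ∫_0^L cos²(kπx/L) dx = L/2.
u² = 25/4·sin²(5*π/4·x) and (u')² = 625*π^2/64·cos²(5*π/4·x), and each of sin², cos² integrates to L/2 = 2 over (0, 4).
∫_0^4 u² dx = 25/2, so ||u||_L² = 5*sqrt(2)/2.
∫_0^4 (u')² dx = 625*π^2/32, so ||u'||_L² = 25*sqrt(2)*π/8.
Ratio ||u||_L² / ||u'||_L² = 4/(5*π).
Sharp Poincaré constant on H^1_0(0, 4) is C_P = L/π = 4/π, achieved by sin(π/4·x).
This is the k = 5 harmonic; the ratio L/(kπ) is strictly less than C_P = L/π, consistent with the sharp inequality ||u||_L² ≤ C_P ||u'||_L².


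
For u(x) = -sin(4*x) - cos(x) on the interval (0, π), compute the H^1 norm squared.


||u||_{H^1(0,π)}^2 = 32/15 + 19*π/2

u'(x) = sin(x) - 4*cos(4*x).
Expand u² and (u')² and integrate term by term on (0, π), using: for integers n ≥ 1, ∫_0^π sin²(nx) dx = ∫_0^π cos²(nx) dx = π/2; for n ≠ n', ∫_0^π sin(nx)sin(n'x) dx = ∫_0^π cos(nx)cos(n'x) dx = 0; and by product-to-sum, ∫_0^π sin(nx)cos(n'x) dx = ½∫_0^π [sin((n+n')x) + sin((n−n')x)] dx, which is 0 when n+n' is even and 2n/(n²−n'²) when n+n' is odd (it need not vanish on (0, π)).
  u² squared terms: (-1)²·∫cos(x)² dx = 1·π/2 = π/2;  (-1)²·∫sin(4x)² dx = 1·π/2 = π/2.
  u² cross terms: 2·(-1)·(-1)·∫cos(x)·sin(4x) dx = 2·(8/15) = 16/15.
  So ∫_0^π u² dx = π/2 + π/2 + 16/15 = 16/15 + π.
  (u')² squared terms: (-4)²·∫cos(4x)² dx = 16·π/2 = 8*π;  (1)²·∫sin(x)² dx = 1·π/2 = π/2.
  (u')² cross terms: 2·(-4)·(1)·∫cos(4x)·sin(x) dx = -8·(-2/15) = 16/15.
  So ∫_0^π (u')² dx = 8*π + π/2 + 16/15 = 16/15 + 17*π/2.
||u||_{H^1}^2 = (16/15 + π) + (16/15 + 17*π/2) = 32/15 + 19*π/2.


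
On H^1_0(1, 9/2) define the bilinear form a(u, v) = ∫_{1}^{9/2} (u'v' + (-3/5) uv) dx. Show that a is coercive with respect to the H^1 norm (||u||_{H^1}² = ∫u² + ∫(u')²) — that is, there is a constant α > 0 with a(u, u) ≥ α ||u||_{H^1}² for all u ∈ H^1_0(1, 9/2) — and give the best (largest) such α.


α = (-147 + 20*π^2)/(5*(4*π^2 + 49))

Coercivity of a(·,·) on H^1_0(1, 9/2) means a(u, u) ≥ α ||u||_{H^1}² for every u ∈ H^1_0.
The interval has length L = 7/2, and Poincaré/coercivity depend only on L. Here a(u, u) = ∫(u')² + (-3/5)·∫u².
Here c = -3/5 < 0 with |c| < (π/L)² = 4*π^2/49, so coercivity still holds. The condition a(u,u) ≥ α||u||_{H^1}² reads (1−α)∫(u')² ≥ (α−c)∫u². Any admissible α is ≤ 1 (rapidly oscillating u have ∫u²/∫(u')² → 0), and α = 1 would force 0 ≥ (1−c)∫u², impossible since c < 1; so 1−α > 0. By the sharp Poincaré inequality on H^1_0 of an interval of length L, ∫(u')² ≥ (π/L)²∫u² with equality for the first sine mode sin(π(x−x₀)/L) (x₀ the left endpoint), so the inequality holds for all u iff (1−α)(π/L)² ≥ α − c, i.e. α ≤ ((π/L)² + c)/((π/L)² + 1) = (1 + c(L/π)²)/(1 + (L/π)²). (Direct route, valid since c ≤ 0: Poincaré gives c∫u² ≥ c(L/π)²∫(u')², so a(u,u) ≥ (1 + c(L/π)²)∫(u')², while ||u||_{H^1}² ≤ (1 + (L/π)²)∫(u')²; dividing yields the same α.) With (π/L)² = 4*π^2/49 and c = -3/5, the largest admissible constant is α = ((π/L)² + c)/((π/L)² + 1).
Simplifying, α = (-147 + 20*π^2)/(5*(4*π^2 + 49)).


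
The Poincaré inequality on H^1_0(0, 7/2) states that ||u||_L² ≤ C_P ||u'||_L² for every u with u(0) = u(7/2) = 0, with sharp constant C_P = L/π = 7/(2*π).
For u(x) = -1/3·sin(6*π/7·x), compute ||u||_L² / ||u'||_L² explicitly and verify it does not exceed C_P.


||u||_L² / ||u'||_L² = 7/(6*π) < C_P = 7/(2*π).

u(x) = -1/3·sin(6*π/7·x), so u'(x) = -2*π*cos(6*π*x/7)/7.
Writing u(x) = A·sin(kπx/L) with A = -1/3 and k = 3, use ∫_0^L sin²(kπx/L) dx = L/2 and ∫_0^L cos²(kπx/L) dx = L/2.
u² = 1/9·sin²(6*π/7·x) and (u')² = 4*π^2/49·cos²(6*π/7·x), and each of sin², cos² integrates to L/2 = 7/4 over (0, 7/2).
∫_0^7/2 u² dx = 7/36, so ||u||_L² = sqrt(7)/6.
∫_0^7/2 (u')² dx = π^2/7, so ||u'||_L² = sqrt(7)*π/7.
Ratio ||u||_L² / ||u'||_L² = 7/(6*π).
Sharp Poincaré constant on H^1_0(0, 7/2) is C_P = L/π = 7/(2*π), achieved by sin(2*π/7·x).
This is the k = 3 harmonic; the ratio L/(kπ) is strictly less than C_P = L/π, consistent with the sharp inequality ||u||_L² ≤ C_P ||u'||_L².


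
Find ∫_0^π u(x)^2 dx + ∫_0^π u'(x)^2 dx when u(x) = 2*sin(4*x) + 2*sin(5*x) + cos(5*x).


||u||_{H^1(0,π)}^2 = -832/9 + 99*π

u'(x) = -5*sin(5*x) + 8*cos(4*x) + 10*cos(5*x).
Expand u² and (u')² and integrate term by term on (0, π), using: for integers n ≥ 1, ∫_0^π sin²(nx) dx = ∫_0^π cos²(nx) dx = π/2; for n ≠ n', ∫_0^π sin(nx)sin(n'x) dx = ∫_0^π cos(nx)cos(n'x) dx = 0; and by product-to-sum, ∫_0^π sin(nx)cos(n'x) dx = ½∫_0^π [sin((n+n')x) + sin((n−n')x)] dx, which is 0 when n+n' is even and 2n/(n²−n'²) when n+n' is odd (it need not vanish on (0, π)).
  u² squared terms: (2)²·∫sin(4x)² dx = 4·π/2 = 2*π;  (2)²·∫sin(5x)² dx = 4·π/2 = 2*π;  (1)²·∫cos(5x)² dx = 1·π/2 = π/2.
  u² cross terms: 2·(2)·(2)·∫sin(4x)·sin(5x) dx = 8·(0) = 0;  2·(2)·(1)·∫sin(4x)·cos(5x) dx = 4·(-8/9) = -32/9;  2·(2)·(1)·∫sin(5x)·cos(5x) dx = 4·(0) = 0.
  So ∫_0^π u² dx = 2*π + 2*π + π/2 + 0 − 32/9 + 0 = -32/9 + 9*π/2.
  (u')² squared terms: (-5)²·∫sin(5x)² dx = 25·π/2 = 25*π/2;  (8)²·∫cos(4x)² dx = 64·π/2 = 32*π;  (10)²·∫cos(5x)² dx = 100·π/2 = 50*π.
  (u')² cross terms: 2·(-5)·(8)·∫sin(5x)·cos(4x) dx = -80·(10/9) = -800/9;  2·(-5)·(10)·∫sin(5x)·cos(5x) dx = -100·(0) = 0;  2·(8)·(10)·∫cos(4x)·cos(5x) dx = 160·(0) = 0.
  So ∫_0^π (u')² dx = 25*π/2 + 32*π + 50*π − 800/9 + 0 + 0 = -800/9 + 189*π/2.
||u||_{H^1}^2 = (-32/9 + 9*π/2) + (-800/9 + 189*π/2) = -832/9 + 99*π.


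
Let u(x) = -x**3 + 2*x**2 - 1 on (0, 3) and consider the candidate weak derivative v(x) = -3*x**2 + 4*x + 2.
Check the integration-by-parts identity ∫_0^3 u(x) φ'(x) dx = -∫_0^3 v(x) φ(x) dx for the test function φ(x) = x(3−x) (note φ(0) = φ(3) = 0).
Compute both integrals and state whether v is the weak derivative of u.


LHS = 189/20, RHS = 9/20. No, v is not the weak derivative of u.

u(x) = -x**3 + 2*x**2 - 1, classical derivative u'(x) = -3*x**2 + 4*x.
φ(x) = x(3−x), so φ'(x) = 3 - 2*x.
Note φ(0) = φ(3) = 0, so the boundary term u·φ vanishes.
LHS = ∫_0^3 u(x) φ'(x) dx = ∫_0^3 (2*x^4 - 7*x^3 + 6*x^2 + 2*x - 3) dx. Term by term:
  ∫_0^3 2*x^4 dx = 486/5;  ∫_0^3 -7*x^3 dx = -567/4;  ∫_0^3 6*x^2 dx = 54;
  ∫_0^3 2*x dx = 9;  ∫_0^3 -3 dx = -9.
Sum: 486/5 − 567/4 + 54 + 9 − 9 = 189/20.
So LHS = 189/20.
∫_0^3 v(x) φ(x) dx = ∫_0^3 (3*x^4 - 13*x^3 + 10*x^2 + 6*x) dx. Term by term:
  ∫_0^3 3*x^4 dx = 729/5;  ∫_0^3 -13*x^3 dx = -1053/4;  ∫_0^3 10*x^2 dx = 90;
  ∫_0^3 6*x dx = 27.
Sum: 729/5 − 1053/4 + 90 + 27 = -9/20.
So RHS = -∫_0^3 v(x) φ(x) dx = 9/20.
LHS − RHS = 9 ≠ 0, so the identity fails.
(For a valid weak derivative the identity must hold for EVERY test function, in particular this one. The failure shows v is NOT the weak derivative of u.)
Correct weak derivative would be u'(x) = -3*x**2 + 4*x.


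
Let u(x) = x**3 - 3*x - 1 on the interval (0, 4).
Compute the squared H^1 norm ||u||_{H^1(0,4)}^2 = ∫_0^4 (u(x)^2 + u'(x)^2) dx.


||u||_{H^1}^2 = 95304/35

The H^1 norm (squared) on an interval (0, L) is
  ||u||_{H^1}^2 = ∫_0^L u(x)^2 dx + ∫_0^L u'(x)^2 dx.
Compute u'(x) = 3*x**2 - 3.
Then u(x)^2 = x**6 - 6*x**4 - 2*x**3 + 9*x**2 + 6*x + 1 and u'(x)^2 = 9*x**4 - 18*x**2 + 9.
Integrate each monomial from 0 to 4 using ∫_0^4 c·x^n dx = c·4^(n+1)/(n+1):
  ∫_0^4 u(x)^2 dx = ∫_0^4 (x^6 - 6*x^4 - 2*x^3 + 9*x^2 + 6*x + 1) dx. Term by term:
    ∫_0^4 x^6 dx = 16384/7;  ∫_0^4 -6*x^4 dx = -6144/5;  ∫_0^4 -2*x^3 dx = -128;
    ∫_0^4 9*x^2 dx = 192;  ∫_0^4 6*x dx = 48;  ∫_0^4 1 dx = 4.
  Sum: 16384/7 − 6144/5 − 128 + 192 + 48 + 4 = 42972/35.
  ∫_0^4 u'(x)^2 dx = ∫_0^4 (9*x^4 - 18*x^2 + 9) dx. Term by term:
    ∫_0^4 9*x^4 dx = 9216/5;  ∫_0^4 -18*x^2 dx = -384;  ∫_0^4 9 dx = 36.
  Sum: 9216/5 − 384 + 36 = 7476/5.
Adding: ||u||_{H^1}^2 = 42972/35 + 7476/5 = 95304/35.


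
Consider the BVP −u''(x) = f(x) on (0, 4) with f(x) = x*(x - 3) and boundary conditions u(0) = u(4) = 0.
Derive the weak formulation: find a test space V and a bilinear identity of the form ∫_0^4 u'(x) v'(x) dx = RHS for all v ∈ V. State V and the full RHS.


V = H^1_0(0, 4) (so v(0) = v(4) = 0); weak form: ∫_0^4 u'v' dx = ∫_0^4 (x*(x - 3)) v dx for all v ∈ V.

Multiply both sides by a test function v and integrate from 0 to 4:
  ∫_0^4 −u''(x) v(x) dx = ∫_0^4 f(x) v(x) dx.
Integrate the LHS by parts once:
  ∫_0^4 −u'' v dx = −[u'(x) v(x)]_0^4 + ∫_0^4 u'(x) v'(x) dx.
Thus ∫_0^4 u'(x) v'(x) dx = ∫_0^4 f(x) v(x) dx + [u'(x) v(x)]_0^4.
Choose V so that boundary terms are either known or forced to vanish.
u is Dirichlet: u(0) = u(4) = 0. Let V = H^1_0(0, 4); then v(0) = v(4) = 0, and [u' v]_0^4 = 0.
Weak formulation: find u (satisfying any essential BC) such that ∫_0^4 u'(x) v'(x) dx = ∫_0^4 f v dx for all v ∈ V.
Substituting f(x) = x*(x - 3), the right-hand side is ∫_0^4 (x*(x - 3)) v dx.


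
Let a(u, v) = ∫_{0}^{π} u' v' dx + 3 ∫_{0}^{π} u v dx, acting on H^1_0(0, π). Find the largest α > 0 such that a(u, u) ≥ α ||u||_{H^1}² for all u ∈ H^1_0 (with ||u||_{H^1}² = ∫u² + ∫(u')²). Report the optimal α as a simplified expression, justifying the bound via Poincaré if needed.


α = 1

Coercivity of a(·,·) on H^1_0(0, π) means a(u, u) ≥ α ||u||_{H^1}² for every u ∈ H^1_0.
The interval has length L = π, and Poincaré/coercivity depend only on L. Here a(u, u) = ∫(u')² + (3)·∫u².
Here c = 3 ≥ 1, so a(u,u) = ∫(u')² + c∫u² ≥ ∫(u')² + ∫u² = ||u||_{H^1}², i.e. α = 1 works. No larger α is possible: a(u,u) ≥ α||u||_{H^1}² means (1−α)∫(u')² ≥ (α−c)∫u², and for the modes u_n = sin(nπ(x−x₀)/L) (x₀ the left endpoint) one has ∫u_n²/∫(u_n')² = (L/(nπ))² → 0, so a(u_n,u_n)/||u_n||_{H^1}² → 1. Hence the optimal constant is α = 1.
Therefore α = 1.


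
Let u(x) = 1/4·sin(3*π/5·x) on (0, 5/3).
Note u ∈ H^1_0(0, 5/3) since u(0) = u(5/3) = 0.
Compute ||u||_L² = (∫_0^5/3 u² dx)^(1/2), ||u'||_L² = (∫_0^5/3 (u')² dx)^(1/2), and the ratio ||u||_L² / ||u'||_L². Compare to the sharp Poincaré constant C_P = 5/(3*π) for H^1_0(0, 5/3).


||u||_L² / ||u'||_L² = 5/(3*π) = C_P.

u(x) = 1/4·sin(3*π/5·x), so u'(x) = 3*π*cos(3*π*x/5)/20.
Writing u(x) = A·sin(kπx/L) with A = 1/4 and k = 1, use ∫_0^L sin²(kπx/L) dx = L/2 and ∫_0^L cos²(kπx/L) dx = L/2.
u² = 1/16·sin²(3*π/5·x) and (u')² = 9*π^2/400·cos²(3*π/5·x), and each of sin², cos² integrates to L/2 = 5/6 over (0, 5/3).
∫_0^5/3 u² dx = 5/96, so ||u||_L² = sqrt(30)/24.
∫_0^5/3 (u')² dx = 3*π^2/160, so ||u'||_L² = sqrt(30)*π/40.
Ratio ||u||_L² / ||u'||_L² = 5/(3*π).
Sharp Poincaré constant on H^1_0(0, 5/3) is C_P = L/π = 5/(3*π), achieved by sin(3*π/5·x).
This is the k = 1 eigenfunction (up to amplitude), so the ratio equals the sharp Poincaré constant exactly.


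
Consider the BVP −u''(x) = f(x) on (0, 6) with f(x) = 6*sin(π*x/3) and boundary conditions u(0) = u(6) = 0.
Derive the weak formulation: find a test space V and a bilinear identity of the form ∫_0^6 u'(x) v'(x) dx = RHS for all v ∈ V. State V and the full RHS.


V = H^1_0(0, 6) (so v(0) = v(6) = 0); weak form: ∫_0^6 u'v' dx = ∫_0^6 (6*sin(π*x/3)) v dx for all v ∈ V.

Multiply both sides by a test function v and integrate from 0 to 6:
  ∫_0^6 −u''(x) v(x) dx = ∫_0^6 f(x) v(x) dx.
Integrate the LHS by parts once:
  ∫_0^6 −u'' v dx = −[u'(x) v(x)]_0^6 + ∫_0^6 u'(x) v'(x) dx.
Thus ∫_0^6 u'(x) v'(x) dx = ∫_0^6 f(x) v(x) dx + [u'(x) v(x)]_0^6.
Choose V so that boundary terms are either known or forced to vanish.
u is Dirichlet: u(0) = u(6) = 0. Let V = H^1_0(0, 6); then v(0) = v(6) = 0, and [u' v]_0^6 = 0.
Weak formulation: find u (satisfying any essential BC) such that ∫_0^6 u'(x) v'(x) dx = ∫_0^6 f v dx for all v ∈ V.
Substituting f(x) = 6*sin(π*x/3), the right-hand side is ∫_0^6 (6*sin(π*x/3)) v dx.


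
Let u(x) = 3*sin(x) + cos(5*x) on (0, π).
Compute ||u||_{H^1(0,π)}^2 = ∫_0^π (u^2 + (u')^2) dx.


||u||_{H^1(0,π)}^2 = 22*π

u'(x) = -5*sin(5*x) + 3*cos(x).
Expand u² and (u')² and integrate term by term on (0, π), using: for integers n ≥ 1, ∫_0^π sin²(nx) dx = ∫_0^π cos²(nx) dx = π/2; for n ≠ n', ∫_0^π sin(nx)sin(n'x) dx = ∫_0^π cos(nx)cos(n'x) dx = 0; and by product-to-sum, ∫_0^π sin(nx)cos(n'x) dx = ½∫_0^π [sin((n+n')x) + sin((n−n')x)] dx, which is 0 when n+n' is even and 2n/(n²−n'²) when n+n' is odd (it need not vanish on (0, π)).
  u² squared terms: (3)²·∫sin(x)² dx = 9·π/2 = 9*π/2;  (1)²·∫cos(5x)² dx = 1·π/2 = π/2.
  u² cross terms: 2·(3)·(1)·∫sin(x)·cos(5x) dx = 6·(0) = 0.
  So ∫_0^π u² dx = 9*π/2 + π/2 + 0 = 5*π.
  (u')² squared terms: (-5)²·∫sin(5x)² dx = 25·π/2 = 25*π/2;  (3)²·∫cos(x)² dx = 9·π/2 = 9*π/2.
  (u')² cross terms: 2·(-5)·(3)·∫sin(5x)·cos(x) dx = -30·(0) = 0.
  So ∫_0^π (u')² dx = 25*π/2 + 9*π/2 + 0 = 17*π.
||u||_{H^1}^2 = (5*π) + (17*π) = 22*π.


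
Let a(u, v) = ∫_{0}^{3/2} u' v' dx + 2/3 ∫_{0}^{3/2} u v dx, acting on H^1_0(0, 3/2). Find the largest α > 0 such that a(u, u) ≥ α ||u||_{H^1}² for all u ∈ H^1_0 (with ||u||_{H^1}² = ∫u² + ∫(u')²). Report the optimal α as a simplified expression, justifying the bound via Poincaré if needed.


α = 2*(3 + 2*π^2)/(9 + 4*π^2)

Coercivity of a(·,·) on H^1_0(0, 3/2) means a(u, u) ≥ α ||u||_{H^1}² for every u ∈ H^1_0.
The interval has length L = 3/2, and Poincaré/coercivity depend only on L. Here a(u, u) = ∫(u')² + (2/3)·∫u².
Here 0 < c = 2/3 < 1. The condition a(u,u) ≥ α||u||_{H^1}² reads (1−α)∫(u')² ≥ (α−c)∫u². Any admissible α is ≤ 1 (rapidly oscillating u have ∫u²/∫(u')² → 0), and α = 1 would force 0 ≥ (1−c)∫u², impossible since c < 1; so 1−α > 0. By the sharp Poincaré inequality on H^1_0 of an interval of length L, ∫(u')² ≥ (π/L)²∫u² with equality for the first sine mode sin(π(x−x₀)/L) (x₀ the left endpoint), so the inequality holds for all u iff (1−α)(π/L)² ≥ α − c, i.e. α ≤ ((π/L)² + c)/((π/L)² + 1) = (1 + c(L/π)²)/(1 + (L/π)²). With (π/L)² = 4*π^2/9 and c = 2/3, the largest admissible constant is α = ((π/L)² + c)/((π/L)² + 1).
Simplifying, α = 2*(3 + 2*π^2)/(9 + 4*π^2).


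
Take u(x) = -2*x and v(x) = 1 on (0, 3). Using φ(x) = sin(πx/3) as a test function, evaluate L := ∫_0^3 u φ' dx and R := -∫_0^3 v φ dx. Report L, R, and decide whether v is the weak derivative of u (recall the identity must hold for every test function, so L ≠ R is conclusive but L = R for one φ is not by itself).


LHS = 12/π, RHS = -6/π. No, v is not the weak derivative of u.

u(x) = -2*x, classical derivative u'(x) = -2.
φ(x) = sin(πx/3), so φ'(x) = π*cos(π*x/3)/3.
Note φ(0) = φ(3) = 0, so the boundary term u·φ vanishes.
LHS = ∫_0^3 u(x) φ'(x) dx = ∫_0^3 (-2*π*x*cos(π*x/3)/3) dx. Term by term:
  ∫_0^3 -2*π*x*cos(π*x/3)/3 dx = 12/π.
So LHS = 12/π.
∫_0^3 v(x) φ(x) dx = ∫_0^3 (sin(π*x/3)) dx. Term by term:
  ∫_0^3 sin(π*x/3) dx = 6/π.
So RHS = -∫_0^3 v(x) φ(x) dx = -6/π.
LHS − RHS = 18/π ≠ 0, so the identity fails.
(For a valid weak derivative the identity must hold for EVERY test function, in particular this one. The failure shows v is NOT the weak derivative of u.)
Correct weak derivative would be u'(x) = -2.


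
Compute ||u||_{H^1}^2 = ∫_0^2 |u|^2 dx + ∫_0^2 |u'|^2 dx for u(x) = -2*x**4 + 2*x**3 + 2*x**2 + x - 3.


||u||_{H^1}^2 = 63472/315

The H^1 norm (squared) on an interval (0, L) is
  ||u||_{H^1}^2 = ∫_0^L u(x)^2 dx + ∫_0^L u'(x)^2 dx.
Compute u'(x) = -8*x**3 + 6*x**2 + 4*x + 1.
Then u(x)^2 = 4*x**8 - 8*x**7 - 4*x**6 + 4*x**5 + 20*x**4 - 8*x**3 - 11*x**2 - 6*x + 9 and u'(x)^2 = 64*x**6 - 96*x**5 - 28*x**4 + 32*x**3 + 28*x**2 + 8*x + 1.
Integrate each monomial from 0 to 2 using ∫_0^2 c·x^n dx = c·2^(n+1)/(n+1):
  ∫_0^2 u(x)^2 dx = ∫_0^2 (4*x^8 - 8*x^7 - 4*x^6 + 4*x^5 + 20*x^4 - 8*x^3 - 11*x^2 - 6*x + 9) dx. Term by term:
    ∫_0^2 4*x^8 dx = 2048/9;  ∫_0^2 -8*x^7 dx = -256;  ∫_0^2 -4*x^6 dx = -512/7;
    ∫_0^2 4*x^5 dx = 128/3;  ∫_0^2 20*x^4 dx = 128;  ∫_0^2 -8*x^3 dx = -32;
    ∫_0^2 -11*x^2 dx = -88/3;  ∫_0^2 -6*x dx = -12;  ∫_0^2 9 dx = 18.
  Sum: 2048/9 − 256 − 512/7 + 128/3 + 128 − 32 − 88/3 − 12 + 18 = 866/63.
  ∫_0^2 u'(x)^2 dx = ∫_0^2 (64*x^6 - 96*x^5 - 28*x^4 + 32*x^3 + 28*x^2 + 8*x + 1) dx. Term by term:
    ∫_0^2 64*x^6 dx = 8192/7;  ∫_0^2 -96*x^5 dx = -1024;  ∫_0^2 -28*x^4 dx = -896/5;
    ∫_0^2 32*x^3 dx = 128;  ∫_0^2 28*x^2 dx = 224/3;  ∫_0^2 8*x dx = 16;
    ∫_0^2 1 dx = 2.
  Sum: 8192/7 − 1024 − 896/5 + 128 + 224/3 + 16 + 2 = 19714/105.
Adding: ||u||_{H^1}^2 = 866/63 + 19714/105 = 63472/315.


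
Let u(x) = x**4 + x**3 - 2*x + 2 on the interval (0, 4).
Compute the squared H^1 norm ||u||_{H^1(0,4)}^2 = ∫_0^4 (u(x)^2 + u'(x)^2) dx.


||u||_{H^1}^2 = 31445408/315

The H^1 norm (squared) on an interval (0, L) is
  ||u||_{H^1}^2 = ∫_0^L u(x)^2 dx + ∫_0^L u'(x)^2 dx.
Compute u'(x) = 4*x**3 + 3*x**2 - 2.
Then u(x)^2 = x**8 + 2*x**7 + x**6 - 4*x**5 + 4*x**3 + 4*x**2 - 8*x + 4 and u'(x)^2 = 16*x**6 + 24*x**5 + 9*x**4 - 16*x**3 - 12*x**2 + 4.
Integrate each monomial from 0 to 4 using ∫_0^4 c·x^n dx = c·4^(n+1)/(n+1):
  ∫_0^4 u(x)^2 dx = ∫_0^4 (x^8 + 2*x^7 + x^6 - 4*x^5 + 4*x^3 + 4*x^2 - 8*x + 4) dx. Term by term:
    ∫_0^4 x^8 dx = 262144/9;  ∫_0^4 2*x^7 dx = 16384;  ∫_0^4 x^6 dx = 16384/7;
    ∫_0^4 -4*x^5 dx = -8192/3;  ∫_0^4 4*x^3 dx = 256;  ∫_0^4 4*x^2 dx = 256/3;
    ∫_0^4 -8*x dx = -64;  ∫_0^4 4 dx = 16.
  Sum: 262144/9 + 16384 + 16384/7 − 8192/3 + 256 + 256/3 − 64 + 16 = 2861104/63.
  ∫_0^4 u'(x)^2 dx = ∫_0^4 (16*x^6 + 24*x^5 + 9*x^4 - 16*x^3 - 12*x^2 + 4) dx. Term by term:
    ∫_0^4 16*x^6 dx = 262144/7;  ∫_0^4 24*x^5 dx = 16384;  ∫_0^4 9*x^4 dx = 9216/5;
    ∫_0^4 -16*x^3 dx = -1024;  ∫_0^4 -12*x^2 dx = -256;  ∫_0^4 4 dx = 16.
  Sum: 262144/7 + 16384 + 9216/5 − 1024 − 256 + 16 = 1904432/35.
Adding: ||u||_{H^1}^2 = 2861104/63 + 1904432/35 = 31445408/315.


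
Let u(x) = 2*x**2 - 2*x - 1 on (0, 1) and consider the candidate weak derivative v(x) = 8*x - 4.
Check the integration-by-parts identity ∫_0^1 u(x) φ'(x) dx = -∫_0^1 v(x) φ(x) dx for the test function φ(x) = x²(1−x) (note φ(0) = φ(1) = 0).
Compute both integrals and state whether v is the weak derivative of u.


LHS = -1/30, RHS = -1/15. No, v is not the weak derivative of u.

u(x) = 2*x**2 - 2*x - 1, classical derivative u'(x) = 4*x - 2.
φ(x) = x²(1−x), so φ'(x) = x*(2 - 3*x).
Note φ(0) = φ(1) = 0, so the boundary term u·φ vanishes.
LHS = ∫_0^1 u(x) φ'(x) dx = ∫_0^1 (-6*x^4 + 10*x^3 - x^2 - 2*x) dx. Term by term:
  ∫_0^1 -6*x^4 dx = -6/5;  ∫_0^1 10*x^3 dx = 5/2;  ∫_0^1 -x^2 dx = -1/3;
  ∫_0^1 -2*x dx = -1.
Sum: -6/5 + 5/2 − 1/3 − 1 = -1/30.
So LHS = -1/30.
∫_0^1 v(x) φ(x) dx = ∫_0^1 (-8*x^4 + 12*x^3 - 4*x^2) dx. Term by term:
  ∫_0^1 -8*x^4 dx = -8/5;  ∫_0^1 12*x^3 dx = 3;  ∫_0^1 -4*x^2 dx = -4/3.
Sum: -8/5 + 3 − 4/3 = 1/15.
So RHS = -∫_0^1 v(x) φ(x) dx = -1/15.
LHS − RHS = 1/30 ≠ 0, so the identity fails.
(For a valid weak derivative the identity must hold for EVERY test function, in particular this one. The failure shows v is NOT the weak derivative of u.)
Correct weak derivative would be u'(x) = 4*x - 2.


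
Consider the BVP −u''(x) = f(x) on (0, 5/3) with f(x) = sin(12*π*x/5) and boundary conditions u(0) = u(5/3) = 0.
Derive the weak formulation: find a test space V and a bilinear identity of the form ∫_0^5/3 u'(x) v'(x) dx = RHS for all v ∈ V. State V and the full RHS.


V = H^1_0(0, 5/3) (so v(0) = v(5/3) = 0); weak form: ∫_0^5/3 u'v' dx = ∫_0^5/3 (sin(12*π*x/5)) v dx for all v ∈ V.

Multiply both sides by a test function v and integrate from 0 to 5/3:
  ∫_0^5/3 −u''(x) v(x) dx = ∫_0^5/3 f(x) v(x) dx.
Integrate the LHS by parts once:
  ∫_0^5/3 −u'' v dx = −[u'(x) v(x)]_0^5/3 + ∫_0^5/3 u'(x) v'(x) dx.
Thus ∫_0^5/3 u'(x) v'(x) dx = ∫_0^5/3 f(x) v(x) dx + [u'(x) v(x)]_0^5/3.
Choose V so that boundary terms are either known or forced to vanish.
u is Dirichlet: u(0) = u(5/3) = 0. Let V = H^1_0(0, 5/3); then v(0) = v(5/3) = 0, and [u' v]_0^5/3 = 0.
Weak formulation: find u (satisfying any essential BC) such that ∫_0^5/3 u'(x) v'(x) dx = ∫_0^5/3 f v dx for all v ∈ V.
Substituting f(x) = sin(12*π*x/5), the right-hand side is ∫_0^5/3 (sin(12*π*x/5)) v dx.


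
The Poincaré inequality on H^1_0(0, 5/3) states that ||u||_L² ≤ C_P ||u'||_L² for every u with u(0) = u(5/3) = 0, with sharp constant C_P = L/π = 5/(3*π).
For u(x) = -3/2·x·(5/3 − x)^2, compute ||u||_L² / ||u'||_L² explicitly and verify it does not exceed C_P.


||u||_L² / ||u'||_L² = 5*sqrt(14)/42 < C_P = 5/(3*π).

u(x) = -3/2·x·(5/3 − x)^2, so u'(x) = (5 - 9*x)*(3*x - 5)/6.
u(x) = -3/2·x·(5/3 − x)^2 vanishes at x = 0 and x = 5/3, so u ∈ H^1_0(0, 5/3). Differentiate via the product rule and integrate the resulting polynomials term by term.
  ∫_0^5/3 u² dx = ∫_0^5/3 (9*x^6/4 - 15*x^5 + 75*x^4/2 - 125*x^3/3 + 625*x^2/36) dx. Term by term:
    ∫_0^5/3 9*x^6/4 dx = 78125/6804;  ∫_0^5/3 -15*x^5 dx = -78125/1458;  ∫_0^5/3 75*x^4/2 dx = 15625/162;
    ∫_0^5/3 -125*x^3/3 dx = -78125/972;  ∫_0^5/3 625*x^2/36 dx = 78125/2916.
  Sum: 78125/6804 − 78125/1458 + 15625/162 − 78125/972 + 78125/2916 = 15625/20412.
  ∫_0^5/3 (u')² dx = ∫_0^5/3 (81*x^4/4 - 90*x^3 + 275*x^2/2 - 250*x/3 + 625/36) dx. Term by term:
    ∫_0^5/3 81*x^4/4 dx = 625/12;  ∫_0^5/3 -90*x^3 dx = -3125/18;  ∫_0^5/3 275*x^2/2 dx = 34375/162;
    ∫_0^5/3 -250*x/3 dx = -3125/27;  ∫_0^5/3 625/36 dx = 3125/108.
  Sum: 625/12 − 3125/18 + 34375/162 − 3125/27 + 3125/108 = 625/162.
∫_0^5/3 u² dx = 15625/20412, so ||u||_L² = 125*sqrt(7)/378.
∫_0^5/3 (u')² dx = 625/162, so ||u'||_L² = 25*sqrt(2)/18.
Ratio ||u||_L² / ||u'||_L² = 5*sqrt(14)/42.
Sharp Poincaré constant on H^1_0(0, 5/3) is C_P = L/π = 5/(3*π), achieved by sin(3*π/5·x).
A polynomial bump cannot attain the sharp Poincaré constant (only the first sine eigenfunction does), so the ratio is strictly less than C_P, consistent with ||u||_L² ≤ C_P ||u'||_L².


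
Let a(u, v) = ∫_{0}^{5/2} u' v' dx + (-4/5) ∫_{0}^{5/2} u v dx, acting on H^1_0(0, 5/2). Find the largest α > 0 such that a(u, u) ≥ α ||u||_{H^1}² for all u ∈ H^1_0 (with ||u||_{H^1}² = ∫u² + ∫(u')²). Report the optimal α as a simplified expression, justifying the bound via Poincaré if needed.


α = 4*(-5 + π^2)/(25 + 4*π^2)

Coercivity of a(·,·) on H^1_0(0, 5/2) means a(u, u) ≥ α ||u||_{H^1}² for every u ∈ H^1_0.
The interval has length L = 5/2, and Poincaré/coercivity depend only on L. Here a(u, u) = ∫(u')² + (-4/5)·∫u².
Here c = -4/5 < 0 with |c| < (π/L)² = 4*π^2/25, so coercivity still holds. The condition a(u,u) ≥ α||u||_{H^1}² reads (1−α)∫(u')² ≥ (α−c)∫u². Any admissible α is ≤ 1 (rapidly oscillating u have ∫u²/∫(u')² → 0), and α = 1 would force 0 ≥ (1−c)∫u², impossible since c < 1; so 1−α > 0. By the sharp Poincaré inequality on H^1_0 of an interval of length L, ∫(u')² ≥ (π/L)²∫u² with equality for the first sine mode sin(π(x−x₀)/L) (x₀ the left endpoint), so the inequality holds for all u iff (1−α)(π/L)² ≥ α − c, i.e. α ≤ ((π/L)² + c)/((π/L)² + 1) = (1 + c(L/π)²)/(1 + (L/π)²). (Direct route, valid since c ≤ 0: Poincaré gives c∫u² ≥ c(L/π)²∫(u')², so a(u,u) ≥ (1 + c(L/π)²)∫(u')², while ||u||_{H^1}² ≤ (1 + (L/π)²)∫(u')²; dividing yields the same α.) With (π/L)² = 4*π^2/25 and c = -4/5, the largest admissible constant is α = ((π/L)² + c)/((π/L)² + 1).
Simplifying, α = 4*(-5 + π^2)/(25 + 4*π^2).


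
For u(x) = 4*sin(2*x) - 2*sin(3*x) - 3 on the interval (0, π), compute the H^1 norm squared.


||u||_{H^1(0,π)}^2 = 8 + 69*π

u'(x) = 8*cos(2*x) - 6*cos(3*x).
Expand u² and (u')² and integrate term by term on (0, π), using: for integers n ≥ 1, ∫_0^π sin²(nx) dx = ∫_0^π cos²(nx) dx = π/2; for n ≠ n', ∫_0^π sin(nx)sin(n'x) dx = ∫_0^π cos(nx)cos(n'x) dx = 0; and by product-to-sum, ∫_0^π sin(nx)cos(n'x) dx = ½∫_0^π [sin((n+n')x) + sin((n−n')x)] dx, which is 0 when n+n' is even and 2n/(n²−n'²) when n+n' is odd (it need not vanish on (0, π)). For the constant mode: ∫_0^π 1 dx = π, ∫_0^π cos(nx) dx = 0, ∫_0^π sin(nx) dx = (1−(−1)^n)/n.
  u² squared terms: (-3)²·∫1 dx = 9·π = 9*π;  (-2)²·∫sin(3x)² dx = 4·π/2 = 2*π;  (4)²·∫sin(2x)² dx = 16·π/2 = 8*π.
  u² cross terms: 2·(-3)·(-2)·∫1·sin(3x) dx = 12·(2/3) = 8;  2·(-3)·(4)·∫1·sin(2x) dx = -24·(0) = 0;  2·(-2)·(4)·∫sin(3x)·sin(2x) dx = -16·(0) = 0.
  So ∫_0^π u² dx = 9*π + 2*π + 8*π + 8 + 0 + 0 = 8 + 19*π.
  (u')² squared terms: (-6)²·∫cos(3x)² dx = 36·π/2 = 18*π;  (8)²·∫cos(2x)² dx = 64·π/2 = 32*π.
  (u')² cross terms: 2·(-6)·(8)·∫cos(3x)·cos(2x) dx = -96·(0) = 0.
  So ∫_0^π (u')² dx = 18*π + 32*π + 0 = 50*π.
||u||_{H^1}^2 = (8 + 19*π) + (50*π) = 8 + 69*π.


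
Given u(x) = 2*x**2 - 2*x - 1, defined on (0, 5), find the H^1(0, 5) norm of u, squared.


||u||_{H^1}^2 = 5375/3

The H^1 norm (squared) on an interval (0, L) is
  ||u||_{H^1}^2 = ∫_0^L u(x)^2 dx + ∫_0^L u'(x)^2 dx.
Compute u'(x) = 4*x - 2.
Then u(x)^2 = 4*x**4 - 8*x**3 + 4*x + 1 and u'(x)^2 = 16*x**2 - 16*x + 4.
Integrate each monomial from 0 to 5 using ∫_0^5 c·x^n dx = c·5^(n+1)/(n+1):
  ∫_0^5 u(x)^2 dx = ∫_0^5 (4*x^4 - 8*x^3 + 4*x + 1) dx. Term by term:
    ∫_0^5 4*x^4 dx = 2500;  ∫_0^5 -8*x^3 dx = -1250;  ∫_0^5 4*x dx = 50;
    ∫_0^5 1 dx = 5.
  Sum: 2500 − 1250 + 50 + 5 = 1305.
  ∫_0^5 u'(x)^2 dx = ∫_0^5 (16*x^2 - 16*x + 4) dx. Term by term:
    ∫_0^5 16*x^2 dx = 2000/3;  ∫_0^5 -16*x dx = -200;  ∫_0^5 4 dx = 20.
  Sum: 2000/3 − 200 + 20 = 1460/3.
Adding: ||u||_{H^1}^2 = 1305 + 1460/3 = 5375/3.


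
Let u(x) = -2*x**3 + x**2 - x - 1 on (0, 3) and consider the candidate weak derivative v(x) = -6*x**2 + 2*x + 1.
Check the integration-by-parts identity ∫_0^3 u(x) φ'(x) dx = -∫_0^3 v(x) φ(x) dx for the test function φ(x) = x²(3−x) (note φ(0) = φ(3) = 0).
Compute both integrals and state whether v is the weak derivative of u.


LHS = 513/4, RHS = 459/4. No, v is not the weak derivative of u.

u(x) = -2*x**3 + x**2 - x - 1, classical derivative u'(x) = -6*x**2 + 2*x - 1.
φ(x) = x²(3−x), so φ'(x) = 3*x*(2 - x).
Note φ(0) = φ(3) = 0, so the boundary term u·φ vanishes.
LHS = ∫_0^3 u(x) φ'(x) dx = ∫_0^3 (6*x^5 - 15*x^4 + 9*x^3 - 3*x^2 - 6*x) dx. Term by term:
  ∫_0^3 6*x^5 dx = 729;  ∫_0^3 -15*x^4 dx = -729;  ∫_0^3 9*x^3 dx = 729/4;
  ∫_0^3 -3*x^2 dx = -27;  ∫_0^3 -6*x dx = -27.
Sum: 729 − 729 + 729/4 − 27 − 27 = 513/4.
So LHS = 513/4.
∫_0^3 v(x) φ(x) dx = ∫_0^3 (6*x^5 - 20*x^4 + 5*x^3 + 3*x^2) dx. Term by term:
  ∫_0^3 6*x^5 dx = 729;  ∫_0^3 -20*x^4 dx = -972;  ∫_0^3 5*x^3 dx = 405/4;
  ∫_0^3 3*x^2 dx = 27.
Sum: 729 − 972 + 405/4 + 27 = -459/4.
So RHS = -∫_0^3 v(x) φ(x) dx = 459/4.
LHS − RHS = 27/2 ≠ 0, so the identity fails.
(For a valid weak derivative the identity must hold for EVERY test function, in particular this one. The failure shows v is NOT the weak derivative of u.)
Correct weak derivative would be u'(x) = -6*x**2 + 2*x - 1.


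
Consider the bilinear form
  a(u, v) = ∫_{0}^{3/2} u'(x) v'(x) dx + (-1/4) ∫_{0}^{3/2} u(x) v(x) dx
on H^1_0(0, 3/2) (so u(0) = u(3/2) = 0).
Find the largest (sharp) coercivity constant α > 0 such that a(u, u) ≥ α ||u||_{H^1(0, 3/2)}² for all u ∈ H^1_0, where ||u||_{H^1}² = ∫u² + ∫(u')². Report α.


α = (-9 + 16*π^2)/(4*(9 + 4*π^2))

Coercivity of a(·,·) on H^1_0(0, 3/2) means a(u, u) ≥ α ||u||_{H^1}² for every u ∈ H^1_0.
The interval has length L = 3/2, and Poincaré/coercivity depend only on L. Here a(u, u) = ∫(u')² + (-1/4)·∫u².
Here c = -1/4 < 0 with |c| < (π/L)² = 4*π^2/9, so coercivity still holds. The condition a(u,u) ≥ α||u||_{H^1}² reads (1−α)∫(u')² ≥ (α−c)∫u². Any admissible α is ≤ 1 (rapidly oscillating u have ∫u²/∫(u')² → 0), and α = 1 would force 0 ≥ (1−c)∫u², impossible since c < 1; so 1−α > 0. By the sharp Poincaré inequality on H^1_0 of an interval of length L, ∫(u')² ≥ (π/L)²∫u² with equality for the first sine mode sin(π(x−x₀)/L) (x₀ the left endpoint), so the inequality holds for all u iff (1−α)(π/L)² ≥ α − c, i.e. α ≤ ((π/L)² + c)/((π/L)² + 1) = (1 + c(L/π)²)/(1 + (L/π)²). (Direct route, valid since c ≤ 0: Poincaré gives c∫u² ≥ c(L/π)²∫(u')², so a(u,u) ≥ (1 + c(L/π)²)∫(u')², while ||u||_{H^1}² ≤ (1 + (L/π)²)∫(u')²; dividing yields the same α.) With (π/L)² = 4*π^2/9 and c = -1/4, the largest admissible constant is α = ((π/L)² + c)/((π/L)² + 1).
Simplifying, α = (-9 + 16*π^2)/(4*(9 + 4*π^2)).


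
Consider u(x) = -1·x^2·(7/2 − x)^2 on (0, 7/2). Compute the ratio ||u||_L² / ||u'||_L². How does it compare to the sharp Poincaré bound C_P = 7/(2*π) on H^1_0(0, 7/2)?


||u||_L² / ||u'||_L² = 7*sqrt(3)/12 < C_P = 7/(2*π).

u(x) = -1·x^2·(7/2 − x)^2, so u'(x) = x*(-8*x^2 + 42*x - 49)/2.
u(x) = -1·x^2·(7/2 − x)^2 vanishes at x = 0 and x = 7/2, so u ∈ H^1_0(0, 7/2). Differentiate via the product rule and integrate the resulting polynomials term by term.
  ∫_0^7/2 u² dx = ∫_0^7/2 (x^8 - 14*x^7 + 147*x^6/2 - 343*x^5/2 + 2401*x^4/16) dx. Term by term:
    ∫_0^7/2 x^8 dx = 40353607/4608;  ∫_0^7/2 -14*x^7 dx = -40353607/1024;  ∫_0^7/2 147*x^6/2 dx = 17294403/256;
    ∫_0^7/2 -343*x^5/2 dx = -40353607/768;  ∫_0^7/2 2401*x^4/16 dx = 40353607/2560.
  Sum: 40353607/4608 − 40353607/1024 + 17294403/256 − 40353607/768 + 40353607/2560 = 5764801/46080.
  ∫_0^7/2 (u')² dx = ∫_0^7/2 (16*x^6 - 168*x^5 + 637*x^4 - 1029*x^3 + 2401*x^2/4) dx. Term by term:
    ∫_0^7/2 16*x^6 dx = 117649/8;  ∫_0^7/2 -168*x^5 dx = -823543/16;  ∫_0^7/2 637*x^4 dx = 10706059/160;
    ∫_0^7/2 -1029*x^3 dx = -2470629/64;  ∫_0^7/2 2401*x^2/4 dx = 823543/96.
  Sum: 117649/8 − 823543/16 + 10706059/160 − 2470629/64 + 823543/96 = 117649/960.
∫_0^7/2 u² dx = 5764801/46080, so ||u||_L² = 2401*sqrt(5)/480.
∫_0^7/2 (u')² dx = 117649/960, so ||u'||_L² = 343*sqrt(15)/120.
Ratio ||u||_L² / ||u'||_L² = 7*sqrt(3)/12.
Sharp Poincaré constant on H^1_0(0, 7/2) is C_P = L/π = 7/(2*π), achieved by sin(2*π/7·x).
A polynomial bump cannot attain the sharp Poincaré constant (only the first sine eigenfunction does), so the ratio is strictly less than C_P, consistent with ||u||_L² ≤ C_P ||u'||_L².


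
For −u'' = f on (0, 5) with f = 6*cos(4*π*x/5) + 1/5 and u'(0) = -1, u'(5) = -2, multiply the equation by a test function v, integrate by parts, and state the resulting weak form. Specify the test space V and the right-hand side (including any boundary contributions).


V = H^1(0, 5) (v unrestricted at boundary; u is determined up to an additive constant); weak form: ∫_0^5 u'v' dx = ∫_0^5 (6*cos(4*π*x/5) + 1/5) v dx − 2·v(5) + v(0) for all v ∈ V.

Multiply both sides by a test function v and integrate from 0 to 5:
  ∫_0^5 −u''(x) v(x) dx = ∫_0^5 f(x) v(x) dx.
Integrate the LHS by parts once:
  ∫_0^5 −u'' v dx = −[u'(x) v(x)]_0^5 + ∫_0^5 u'(x) v'(x) dx.
Thus ∫_0^5 u'(x) v'(x) dx = ∫_0^5 f(x) v(x) dx + [u'(x) v(x)]_0^5.
Choose V so that boundary terms are either known or forced to vanish.
u has inhomogeneous Neumann u'(0) = -1, u'(5) = -2. [u' v]_0^5 = (-2)·v(5) − (-1)·v(0) = − 2·v(5) + v(0). Take V = H^1(0, 5); boundary term becomes part of RHS.
Weak formulation: find u (satisfying any essential BC) such that ∫_0^5 u'(x) v'(x) dx = ∫_0^5 f v dx − 2·v(5) + v(0) for all v ∈ V (Neumann data are natural BCs: they enter the RHS as boundary terms).
Substituting f(x) = 6*cos(4*π*x/5) + 1/5, the right-hand side is ∫_0^5 (6*cos(4*π*x/5) + 1/5) v dx − 2·v(5) + v(0).
Compatibility check (pure Neumann): taking v ≡ 1 ∈ V gives 0 = ∫_0^5 f dx + (-2) − (-1), i.e. ∫_0^5 f dx must equal u'(0) − u'(5) = 1. Indeed ∫_0^5 (6*cos(4*π*x/5) + 1/5) dx = 1, so the data are compatible. The solution is then unique only up to an additive constant (fix it e.g. by requiring ∫_0^5 u dx = 0).


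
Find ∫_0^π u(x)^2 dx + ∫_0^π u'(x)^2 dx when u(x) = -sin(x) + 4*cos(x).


||u||_{H^1(0,π)}^2 = 17*π

u'(x) = -4*sin(x) - cos(x).
Expand u² and (u')² and integrate term by term on (0, π), using: for integers n ≥ 1, ∫_0^π sin²(nx) dx = ∫_0^π cos²(nx) dx = π/2; for n ≠ n', ∫_0^π sin(nx)sin(n'x) dx = ∫_0^π cos(nx)cos(n'x) dx = 0; and by product-to-sum, ∫_0^π sin(nx)cos(n'x) dx = ½∫_0^π [sin((n+n')x) + sin((n−n')x)] dx, which is 0 when n+n' is even and 2n/(n²−n'²) when n+n' is odd (it need not vanish on (0, π)).
  u² squared terms: (-1)²·∫sin(x)² dx = 1·π/2 = π/2;  (4)²·∫cos(x)² dx = 16·π/2 = 8*π.
  u² cross terms: 2·(-1)·(4)·∫sin(x)·cos(x) dx = -8·(0) = 0.
  So ∫_0^π u² dx = π/2 + 8*π + 0 = 17*π/2.
  (u')² squared terms: (-1)²·∫cos(x)² dx = 1·π/2 = π/2;  (-4)²·∫sin(x)² dx = 16·π/2 = 8*π.
  (u')² cross terms: 2·(-1)·(-4)·∫cos(x)·sin(x) dx = 8·(0) = 0.
  So ∫_0^π (u')² dx = π/2 + 8*π + 0 = 17*π/2.
||u||_{H^1}^2 = (17*π/2) + (17*π/2) = 17*π.
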